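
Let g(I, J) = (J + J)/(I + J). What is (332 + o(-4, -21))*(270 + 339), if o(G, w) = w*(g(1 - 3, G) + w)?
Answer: 453705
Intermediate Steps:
g(I, J) = 2*J/(I + J) (g(I, J) = (2*J)/(I + J) = 2*J/(I + J))
o(G, w) = w*(w + 2*G/(-2 + G)) (o(G, w) = w*(2*G/((1 - 3) + G) + w) = w*(2*G/(-2 + G) + w) = w*(w + 2*G/(-2 + G)))
(332 + o(-4, -21))*(270 + 339) = (332 - 21*(2*(-4) - 21*(-2 - 4))/(-2 - 4))*(270 + 339) = (332 - 21*(-8 - 21*(-6))/(-6))*609 = (332 - 21*(-1/6)*(-8 + 126))*609 = (332 - 21*(-1/6)*118)*609 = (332 + 413)*609 = 745*609 = 453705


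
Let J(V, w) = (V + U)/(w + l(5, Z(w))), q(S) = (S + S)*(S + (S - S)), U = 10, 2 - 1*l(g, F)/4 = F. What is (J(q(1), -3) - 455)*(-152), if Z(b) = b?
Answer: 1173896/17 ≈ 69053.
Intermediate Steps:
l(g, F) = 8 - 4*F
q(S) = 2*S² (q(S) = (2*S)*(S + 0) = (2*S)*S = 2*S²)
J(V, w) = (10 + V)/(8 - 3*w) (J(V, w) = (V + 10)/(w + (8 - 4*w)) = (10 + V)/(8 - 3*w))
(J(q(1), -3) - 455)*(-152) = ((-10 - 2*1²)/(-8 + 3*(-3)) - 455)*(-152) = ((-10 - 2)/(-8 - 9) - 455)*(-152) = ((-10 - 1*2)/(-17) - 455)*(-152) = (-(-10 - 2)/17 - 455)*(-152) = (-1/17*(-12) - 455)*(-152) = (12/17 - 455)*(-152) = -7723/17*(-152) = 1173896/17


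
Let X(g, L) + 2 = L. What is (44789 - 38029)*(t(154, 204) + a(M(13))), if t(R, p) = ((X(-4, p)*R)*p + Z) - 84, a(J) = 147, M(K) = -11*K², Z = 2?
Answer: 42899615720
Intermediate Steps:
X(g, L) = -2 + L
t(R, p) = -82 + R*p*(-2 + p) (t(R, p) = (((-2 + p)*R)*p + 2) - 84 = ((R*(-2 + p))*p + 2) - 84 = (R*p*(-2 + p) + 2) - 84 = (2 + R*p*(-2 + p)) - 84 = -82 + R*p*(-2 + p))
(44789 - 38029)*(t(154, 204) + a(M(13))) = (44789 - 38029)*((-82 + 154*204*(-2 + 204)) + 147) = 6760*((-82 + 154*204*202) + 147) = 6760*((-82 + 6346032) + 147) = 6760*(6345950 + 147) = 6760*6346097 = 42899615720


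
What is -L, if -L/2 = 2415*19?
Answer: 91770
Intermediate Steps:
L = -91770 (L = -4830*19 = -2*45885 = -91770)
-L = -1*(-91770) = 91770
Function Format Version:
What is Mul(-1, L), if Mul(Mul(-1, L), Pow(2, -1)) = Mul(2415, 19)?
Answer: 91770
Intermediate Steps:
L = -91770 (L = Mul(-2, Mul(2415, 19)) = Mul(-2, 45885) = -91770)
Mul(-1, L) = Mul(-1, -91770) = 91770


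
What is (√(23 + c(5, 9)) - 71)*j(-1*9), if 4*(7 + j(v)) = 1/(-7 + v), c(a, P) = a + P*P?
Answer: 31879/64 - 449*√109/64 ≈ 424.86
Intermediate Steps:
c(a, P) = a + P²
j(v) = -7 + 1/(4*(-7 + v))
(√(23 + c(5, 9)) - 71)*j(-1*9) = (√(23 + (5 + 9²)) - 71)*((197 - (-28)*9)/(4*(-7 - 1*9))) = (√(23 + (5 + 81)) - 71)*((197 - 28*(-9))/(4*(-7 - 9))) = (√(23 + 86) - 71)*((¼)*(197 + 252)/(-16)) = (√109 - 71)*((¼)*(-1/16)*449) = (-71 + √109)*(-449/64) = 31879/64 - 449*√109/64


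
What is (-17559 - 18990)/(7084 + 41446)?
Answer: -36549/48530 ≈ -0.75312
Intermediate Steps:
(-17559 - 18990)/(7084 + 41446) = -36549/48530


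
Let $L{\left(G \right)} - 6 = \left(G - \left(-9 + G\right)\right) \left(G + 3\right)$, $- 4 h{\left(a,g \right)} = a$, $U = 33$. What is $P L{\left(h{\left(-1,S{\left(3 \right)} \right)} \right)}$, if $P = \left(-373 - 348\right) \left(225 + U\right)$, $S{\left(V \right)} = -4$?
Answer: $- \frac{13114269}{2} \approx -6.5571 \cdot 10^{6}$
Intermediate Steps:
$h{\left(a,g \right)} = - \frac{a}{4}$
$P = -186018$ ($P = \left(-373 - 348\right) \left(225 + 33\right) = \left(-721\right) 258 = -186018$)
$L{\left(G \right)} = 33 + 9 G$ ($L{\left(G \right)} = 6 + \left(G - \left(-9 + G\right)\right) \left(G + 3\right) = 6 + 9 \left(3 + G\right) = 6 + \left(27 + 9 G\right) = 33 + 9 G$)
$P L{\left(h{\left(-1,S{\left(3 \right)} \right)} \right)} = - 186018 \left(33 + 9 \left(\left(- \frac{1}{4}\right) \left(-1\right)\right)\right) = - 186018 \left(33 + 9 \cdot \frac{1}{4}\right) = - 186018 \left(33 + \frac{9}{4}\right) = \left(-186018\right) \frac{141}{4} = - \frac{13114269}{2}$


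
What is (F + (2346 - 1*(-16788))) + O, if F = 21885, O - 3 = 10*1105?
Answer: 52072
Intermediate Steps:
O = 11053 (O = 3 + 10*1105 = 3 + 11050 = 11053)
(F + (2346 - 1*(-16788))) + O = (21885 + (2346 - 1*(-16788))) + 11053 = (21885 + (2346 + 16788)) + 11053 = (21885 + 19134) + 11053 = 41019 + 11053 = 52072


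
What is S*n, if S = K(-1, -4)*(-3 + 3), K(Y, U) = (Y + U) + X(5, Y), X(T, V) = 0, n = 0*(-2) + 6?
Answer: 0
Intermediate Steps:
n = 6 (n = 0 + 6 = 6)
K(Y, U) = U + Y (K(Y, U) = (Y + U) + 0 = (U + Y) + 0 = U + Y)
S = 0 (S = (-4 - 1)*(-3 + 3) = -5*0 = 0)
S*n = 0*6 = 0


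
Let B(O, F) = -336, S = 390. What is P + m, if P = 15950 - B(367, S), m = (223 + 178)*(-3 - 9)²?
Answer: 74030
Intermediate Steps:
m = 57744 (m = 401*(-12)² = 401*144 = 57744)
P = 16286 (P = 15950 - 1*(-336) = 15950 + 336 = 16286)
P + m = 16286 + 57744 = 74030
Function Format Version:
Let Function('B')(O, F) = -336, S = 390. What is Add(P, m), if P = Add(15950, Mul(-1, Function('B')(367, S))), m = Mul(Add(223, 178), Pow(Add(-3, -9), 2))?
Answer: 74030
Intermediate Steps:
m = 57744 (m = Mul(401, Pow(-12, 2)) = Mul(401, 144) = 57744)
P = 16286 (P = Add(15950, Mul(-1, -336)) = Add(15950, 336) = 16286)
Add(P, m) = Add(16286, 57744) = 74030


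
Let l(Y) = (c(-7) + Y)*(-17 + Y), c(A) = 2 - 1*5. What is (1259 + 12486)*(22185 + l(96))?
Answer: 405917340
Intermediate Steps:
c(A) = -3 (c(A) = 2 - 5 = -3)
l(Y) = (-17 + Y)*(-3 + Y) (l(Y) = (-3 + Y)*(-17 + Y) = (-17 + Y)*(-3 + Y))
(1259 + 12486)*(22185 + l(96)) = (1259 + 12486)*(22185 + (51 + 96² - 20*96)) = 13745*(22185 + (51 + 9216 - 1920)) = 13745*(22185 + 7347) = 13745*29532 = 405917340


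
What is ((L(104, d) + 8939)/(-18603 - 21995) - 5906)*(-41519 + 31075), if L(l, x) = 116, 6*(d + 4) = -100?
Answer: 1252135562146/20299 ≈ 6.1685e+7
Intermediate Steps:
d = -62/3 (d = -4 + (⅙)*(-100) = -4 - 50/3 = -62/3 ≈ -20.667)
((L(104, d) + 8939)/(-18603 - 21995) - 5906)*(-41519 + 31075) = ((116 + 8939)/(-18603 - 21995) - 5906)*(-41519 + 31075) = (9055/(-40598) - 5906)*(-10444) = (9055*(-1/40598) - 5906)*(-10444) = (-9055/40598 - 5906)*(-10444) = -239780843/40598*(-10444) = 1252135562146/20299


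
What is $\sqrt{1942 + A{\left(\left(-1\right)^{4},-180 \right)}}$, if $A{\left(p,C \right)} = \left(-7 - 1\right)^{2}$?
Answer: $\sqrt{2006} \approx 44.788$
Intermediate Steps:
$A{\left(p,C \right)} = 64$ ($A{\left(p,C \right)} = \left(-8\right)^{2} = 64$)
$\sqrt{1942 + A{\left(\left(-1\right)^{4},-180 \right)}} = \sqrt{1942 + 64} = \sqrt{2006}$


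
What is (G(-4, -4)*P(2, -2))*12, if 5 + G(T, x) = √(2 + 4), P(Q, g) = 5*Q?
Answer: -600 + 120*√6 ≈ -306.06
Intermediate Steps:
G(T, x) = -5 + √6 (G(T, x) = -5 + √(2 + 4) = -5 + √6)
(G(-4, -4)*P(2, -2))*12 = ((-5 + √6)*(5*2))*12 = ((-5 + √6)*10)*12 = (-50 + 10*√6)*12 = -600 + 120*√6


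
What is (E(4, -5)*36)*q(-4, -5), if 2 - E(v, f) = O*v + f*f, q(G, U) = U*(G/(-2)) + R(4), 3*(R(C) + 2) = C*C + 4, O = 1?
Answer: 5184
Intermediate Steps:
R(C) = -⅔ + C²/3 (R(C) = -2 + (C*C + 4)/3 = -2 + (C² + 4)/3 = -2 + (4 + C²)/3 = -2 + (4/3 + C²/3) = -⅔ + C²/3)
q(G, U) = 14/3 - G*U/2 (q(G, U) = U*(G/(-2)) + (-⅔ + (⅓)*4²) = U*(G*(-½)) + (-⅔ + (⅓)*16) = U*(-G/2) + (-⅔ + 16/3) = -G*U/2 + 14/3 = 14/3 - G*U/2)
E(v, f) = 2 - v - f² (E(v, f) = 2 - (1*v + f*f) = 2 - (v + f²) = 2 + (-v - f²) = 2 - v - f²)
(E(4, -5)*36)*q(-4, -5) = ((2 - 1*4 - 1*(-5)²)*36)*(14/3 - ½*(-4)*(-5)) = ((2 - 4 - 1*25)*36)*(14/3 - 10) = ((2 - 4 - 25)*36)*(-16/3) = -27*36*(-16/3) = -972*(-16/3) = 5184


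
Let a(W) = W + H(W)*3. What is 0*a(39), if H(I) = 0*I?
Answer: 0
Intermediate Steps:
H(I) = 0
a(W) = W (a(W) = W + 0*3 = W + 0 = W)
0*a(39) = 0*39 = 0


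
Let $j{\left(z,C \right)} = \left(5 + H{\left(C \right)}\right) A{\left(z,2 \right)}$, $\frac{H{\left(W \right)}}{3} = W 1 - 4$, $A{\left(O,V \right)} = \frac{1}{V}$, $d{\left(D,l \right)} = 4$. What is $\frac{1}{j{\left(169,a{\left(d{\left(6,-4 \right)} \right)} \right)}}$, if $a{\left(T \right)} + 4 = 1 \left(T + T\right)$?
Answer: $\frac{2}{5} \approx 0.4$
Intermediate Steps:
$a{\left(T \right)} = -4 + 2 T$ ($a{\left(T \right)} = -4 + 1 \left(T + T\right) = -4 + 1 \cdot 2 T = -4 + 2 T$)
$H{\left(W \right)} = -12 + 3 W$ ($H{\left(W \right)} = 3 \left(W 1 - 4\right) = 3 \left(W - 4\right) = 3 \left(-4 + W\right) = -12 + 3 W$)
$j{\left(z,C \right)} = - \frac{7}{2} + \frac{3 C}{2}$ ($j{\left(z,C \right)} = \frac{5 + \left(-12 + 3 C\right)}{2} = \left(-7 + 3 C\right) \frac{1}{2} = - \frac{7}{2} + \frac{3 C}{2}$)
$\frac{1}{j{\left(169,a{\left(d{\left(6,-4 \right)} \right)} \right)}} = \frac{1}{- \frac{7}{2} + \frac{3 \left(-4 + 2 \cdot 4\right)}{2}} = \frac{1}{- \frac{7}{2} + \frac{3 \left(-4 + 8\right)}{2}} = \frac{1}{- \frac{7}{2} + \frac{3}{2} \cdot 4} = \frac{1}{- \frac{7}{2} + 6} = \frac{1}{\frac{5}{2}} = \frac{2}{5}$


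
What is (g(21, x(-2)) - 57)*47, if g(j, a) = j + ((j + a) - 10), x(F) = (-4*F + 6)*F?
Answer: -2491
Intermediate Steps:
x(F) = F*(6 - 4*F) (x(F) = (6 - 4*F)*F = F*(6 - 4*F))
g(j, a) = -10 + a + 2*j (g(j, a) = j + ((a + j) - 10) = j + (-10 + a + j) = -10 + a + 2*j)
(g(21, x(-2)) - 57)*47 = ((-10 + 2*(-2)*(3 - 2*(-2)) + 2*21) - 57)*47 = ((-10 + 2*(-2)*(3 + 4) + 42) - 57)*47 = ((-10 + 2*(-2)*7 + 42) - 57)*47 = ((-10 - 28 + 42) - 57)*47 = (4 - 57)*47 = -53*47 = -2491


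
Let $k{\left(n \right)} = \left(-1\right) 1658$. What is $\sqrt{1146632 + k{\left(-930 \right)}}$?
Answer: $\sqrt{1144974} \approx 1070.0$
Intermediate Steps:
$k{\left(n \right)} = -1658$
$\sqrt{1146632 + k{\left(-930 \right)}} = \sqrt{1146632 - 1658} = \sqrt{1144974}$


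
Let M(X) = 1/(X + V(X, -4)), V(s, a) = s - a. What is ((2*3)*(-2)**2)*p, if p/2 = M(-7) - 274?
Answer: -65784/5 ≈ -13157.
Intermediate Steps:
M(X) = 1/(4 + 2*X) (M(X) = 1/(X + (X - 1*(-4))) = 1/(X + (X + 4)) = 1/(X + (4 + X)) = 1/(4 + 2*X))
p = -2741/5 (p = 2*(1/(2*(2 - 7)) - 274) = 2*((1/2)/(-5) - 274) = 2*((1/2)*(-1/5) - 274) = 2*(-1/10 - 274) = 2*(-2741/10) = -2741/5 ≈ -548.20)
((2*3)*(-2)**2)*p = ((2*3)*(-2)**2)*(-2741/5) = (6*4)*(-2741/5) = 24*(-2741/5) = -65784/5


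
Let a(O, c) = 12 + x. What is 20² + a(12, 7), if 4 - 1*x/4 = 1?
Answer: 424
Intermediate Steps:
x = 12 (x = 16 - 4*1 = 16 - 4 = 12)
a(O, c) = 24 (a(O, c) = 12 + 12 = 24)
20² + a(12, 7) = 20² + 24 = 400 + 24 = 424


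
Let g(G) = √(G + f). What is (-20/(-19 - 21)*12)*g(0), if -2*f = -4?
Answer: 6*√2 ≈ 8.4853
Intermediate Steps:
f = 2 (f = -½*(-4) = 2)
g(G) = √(2 + G) (g(G) = √(G + 2) = √(2 + G))
(-20/(-19 - 21)*12)*g(0) = (-20/(-19 - 21)*12)*√(2 + 0) = (-20/(-40)*12)*√2 = (-20*(-1/40)*12)*√2 = ((½)*12)*√2 = 6*√2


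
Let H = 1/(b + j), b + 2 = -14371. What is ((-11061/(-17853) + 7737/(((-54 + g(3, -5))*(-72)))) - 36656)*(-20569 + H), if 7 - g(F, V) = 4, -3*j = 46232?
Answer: 245339081593966794947/325417414212 ≈ 7.5392e+8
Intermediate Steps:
j = -46232/3 (j = -⅓*46232 = -46232/3 ≈ -15411.)
g(F, V) = 3 (g(F, V) = 7 - 1*4 = 7 - 4 = 3)
b = -14373 (b = -2 - 14371 = -14373)
H = -3/89351 (H = 1/(-14373 - 46232/3) = 1/(-89351/3) = -3/89351 ≈ -3.3575e-5)
((-11061/(-17853) + 7737/(((-54 + g(3, -5))*(-72)))) - 36656)*(-20569 + H) = ((-11061/(-17853) + 7737/(((-54 + 3)*(-72)))) - 36656)*(-20569 - 3/89351) = ((-11061*(-1/17853) + 7737/((-51*(-72)))) - 36656)*(-1837860722/89351) = ((3687/5951 + 7737/3672) - 36656)*(-1837860722/89351) = ((3687/5951 + 7737*(1/3672)) - 36656)*(-1837860722/89351) = ((3687/5951 + 2579/1224) - 36656)*(-1837860722/89351) = (19860517/7284024 - 36656)*(-1837860722/89351) = -266983323227/7284024*(-1837860722/89351) = 245339081593966794947/325417414212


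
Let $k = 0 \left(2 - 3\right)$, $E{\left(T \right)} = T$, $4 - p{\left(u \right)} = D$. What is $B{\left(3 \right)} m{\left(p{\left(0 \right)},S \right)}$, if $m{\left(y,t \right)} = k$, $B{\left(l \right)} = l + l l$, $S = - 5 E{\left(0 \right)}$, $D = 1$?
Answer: $0$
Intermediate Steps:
$p{\left(u \right)} = 3$ ($p{\left(u \right)} = 4 - 1 = 3$)
$S = 0$ ($S = \left(-5\right) 0 = 0$)
$B{\left(l \right)} = l + l^{2}$
$k = 0$ ($k = 0 \left(-1\right) = 0$)
$m{\left(y,t \right)} = 0$
$B{\left(3 \right)} m{\left(p{\left(0 \right)},S \right)} = 3 \left(1 + 3\right) 0 = 3 \cdot 4 \cdot 0 = 12 \cdot 0 = 0$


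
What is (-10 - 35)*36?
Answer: -1620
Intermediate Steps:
(-10 - 35)*36 = -45*36 = -1620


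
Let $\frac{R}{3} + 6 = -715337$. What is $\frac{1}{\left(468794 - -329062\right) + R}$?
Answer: $- \frac{1}{1348173} \approx -7.4174 \cdot 10^{-7}$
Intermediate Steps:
$R = -2146029$ ($R = -18 + 3 \left(-715337\right) = -18 - 2146011 = -2146029$)
$\frac{1}{\left(468794 - -329062\right) + R} = \frac{1}{\left(468794 - -329062\right) - 2146029} = \frac{1}{\left(468794 + 329062\right) - 2146029} = \frac{1}{797856 - 2146029} = \frac{1}{-1348173} = - \frac{1}{1348173}$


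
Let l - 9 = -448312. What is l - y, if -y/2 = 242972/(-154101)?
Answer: -69084426547/154101 ≈ -4.4831e+5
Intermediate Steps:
y = 485944/154101 (y = -485944/(-154101) = -485944*(-1)/154101 = -2*(-242972/154101) = 485944/154101 ≈ 3.1534)
l = -448303 (l = 9 - 448312 = -448303)
l - y = -448303 - 1*485944/154101 = -448303 - 485944/154101 = -69084426547/154101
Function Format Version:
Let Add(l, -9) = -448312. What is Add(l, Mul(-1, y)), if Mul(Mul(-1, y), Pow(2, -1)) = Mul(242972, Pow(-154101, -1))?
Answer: Rational(-69084426547, 154101) ≈ -4.4831e+5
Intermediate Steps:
y = Rational(485944, 154101) (y = Mul(-2, Mul(242972, Pow(-154101, -1))) = Mul(-2, Mul(242972, Rational(-1, 154101))) = Mul(-2, Rational(-242972, 154101)) = Rational(485944, 154101) ≈ 3.1534)
l = -448303 (l = Add(9, -448312) = -448303)
Add(l, Mul(-1, y)) = Add(-448303, Mul(-1, Rational(485944, 154101))) = Add(-448303, Rational(-485944, 154101)) = Rational(-69084426547, 154101)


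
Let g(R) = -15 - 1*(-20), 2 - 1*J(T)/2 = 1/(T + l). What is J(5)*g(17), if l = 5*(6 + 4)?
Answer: 218/11 ≈ 19.818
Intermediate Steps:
l = 50 (l = 5*10 = 50)
J(T) = 4 - 2/(50 + T) (J(T) = 4 - 2/(T + 50) = 4 - 2/(50 + T))
g(R) = 5 (g(R) = -15 + 20 = 5)
J(5)*g(17) = (2*(99 + 2*5)/(50 + 5))*5 = (2*(99 + 10)/55)*5 = (2*(1/55)*109)*5 = (218/55)*5 = 218/11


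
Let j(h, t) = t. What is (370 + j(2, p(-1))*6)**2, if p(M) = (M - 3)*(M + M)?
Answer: 174724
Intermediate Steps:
p(M) = 2*M*(-3 + M) (p(M) = (-3 + M)*(2*M) = 2*M*(-3 + M))
(370 + j(2, p(-1))*6)**2 = (370 + (2*(-1)*(-3 - 1))*6)**2 = (370 + (2*(-1)*(-4))*6)**2 = (370 + 8*6)**2 = (370 + 48)**2 = 418**2 = 174724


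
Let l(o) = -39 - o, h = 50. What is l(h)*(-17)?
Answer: 1513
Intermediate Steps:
l(h)*(-17) = (-39 - 1*50)*(-17) = (-39 - 50)*(-17) = -89*(-17) = 1513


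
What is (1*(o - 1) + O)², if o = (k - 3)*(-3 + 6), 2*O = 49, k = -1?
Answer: 529/4 ≈ 132.25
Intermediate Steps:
O = 49/2 (O = (½)*49 = 49/2 ≈ 24.500)
o = -12 (o = (-1 - 3)*(-3 + 6) = -4*3 = -12)
(1*(o - 1) + O)² = (1*(-12 - 1) + 49/2)² = (1*(-13) + 49/2)² = (-13 + 49/2)² = (23/2)² = 529/4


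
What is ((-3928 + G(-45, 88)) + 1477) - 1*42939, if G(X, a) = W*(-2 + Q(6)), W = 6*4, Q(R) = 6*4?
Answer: -44862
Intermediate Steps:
Q(R) = 24
W = 24
G(X, a) = 528 (G(X, a) = 24*(-2 + 24) = 24*22 = 528)
((-3928 + G(-45, 88)) + 1477) - 1*42939 = ((-3928 + 528) + 1477) - 1*42939 = (-3400 + 1477) - 42939 = -1923 - 42939 = -44862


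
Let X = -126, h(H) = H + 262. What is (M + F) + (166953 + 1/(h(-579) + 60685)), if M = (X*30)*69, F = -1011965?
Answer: -66756866175/60368 ≈ -1.1058e+6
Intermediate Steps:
h(H) = 262 + H
M = -260820 (M = -126*30*69 = -3780*69 = -260820)
(M + F) + (166953 + 1/(h(-579) + 60685)) = (-260820 - 1011965) + (166953 + 1/((262 - 579) + 60685)) = -1272785 + (166953 + 1/(-317 + 60685)) = -1272785 + (166953 + 1/60368) = -1272785 + 10078618705/60368 = -66756866175/60368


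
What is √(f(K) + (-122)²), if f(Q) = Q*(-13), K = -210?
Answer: √17614 ≈ 132.72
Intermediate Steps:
f(Q) = -13*Q
√(f(K) + (-122)²) = √(-13*(-210) + (-122)²) = √(2730 + 14884) = √17614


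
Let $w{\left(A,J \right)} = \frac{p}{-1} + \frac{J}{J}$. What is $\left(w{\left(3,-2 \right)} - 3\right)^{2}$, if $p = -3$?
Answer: $1$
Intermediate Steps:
$w{\left(A,J \right)} = 4$ ($w{\left(A,J \right)} = - \frac{3}{-1} + \frac{J}{J} = \left(-3\right) \left(-1\right) + 1 = 3 + 1 = 4$)
$\left(w{\left(3,-2 \right)} - 3\right)^{2} = \left(4 - 3\right)^{2} = 1^{2} = 1$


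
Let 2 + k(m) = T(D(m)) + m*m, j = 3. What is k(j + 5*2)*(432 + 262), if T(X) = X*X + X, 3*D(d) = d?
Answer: 1187434/9 ≈ 1.3194e+5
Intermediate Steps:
D(d) = d/3
T(X) = X + X² (T(X) = X² + X = X + X²)
k(m) = -2 + m² + m*(1 + m/3)/3 (k(m) = -2 + ((m/3)*(1 + m/3) + m*m) = -2 + (m*(1 + m/3)/3 + m²) = -2 + (m² + m*(1 + m/3)/3) = -2 + m² + m*(1 + m/3)/3)
k(j + 5*2)*(432 + 262) = (-2 + (3 + 5*2)/3 + 10*(3 + 5*2)²/9)*(432 + 262) = (-2 + (3 + 10)/3 + 10*(3 + 10)²/9)*694 = (-2 + (⅓)*13 + (10/9)*13²)*694 = (-2 + 13/3 + (10/9)*169)*694 = (-2 + 13/3 + 1690/9)*694 = (1711/9)*694 = 1187434/9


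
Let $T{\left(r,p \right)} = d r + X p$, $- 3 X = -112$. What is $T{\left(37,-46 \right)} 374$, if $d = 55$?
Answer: $\frac{356422}{3} \approx 1.1881 \cdot 10^{5}$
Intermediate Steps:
$X = \frac{112}{3}$ ($X = \left(- \frac{1}{3}\right) \left(-112\right) = \frac{112}{3} \approx 37.333$)
$T{\left(r,p \right)} = 55 r + \frac{112 p}{3}$
$T{\left(37,-46 \right)} 374 = \left(55 \cdot 37 + \frac{112}{3} \left(-46\right)\right) 374 = \left(2035 - \frac{5152}{3}\right) 374 = \frac{953}{3} \cdot 374 = \frac{356422}{3}$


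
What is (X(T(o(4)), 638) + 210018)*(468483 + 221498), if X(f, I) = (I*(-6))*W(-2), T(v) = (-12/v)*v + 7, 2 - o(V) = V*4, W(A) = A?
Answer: 150190924194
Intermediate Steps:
o(V) = 2 - 4*V (o(V) = 2 - V*4 = 2 - 4*V)
T(v) = -5 (T(v) = -12 + 7 = -5)
X(f, I) = 12*I (X(f, I) = (I*(-6))*(-2) = -6*I*(-2) = 12*I)
(X(T(o(4)), 638) + 210018)*(468483 + 221498) = (12*638 + 210018)*(468483 + 221498) = (7656 + 210018)*689981 = 217674*689981 = 150190924194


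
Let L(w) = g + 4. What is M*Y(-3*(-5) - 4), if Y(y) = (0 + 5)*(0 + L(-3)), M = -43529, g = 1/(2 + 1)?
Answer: -2829385/3 ≈ -9.4313e+5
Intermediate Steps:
g = 1/3 ≈ 0.33333
L(w) = 13/3 (L(w) = 1/3 + 4 = 13/3)
Y(y) = 65/3 (Y(y) = (0 + 5)*(0 + 13/3) = 5*(13/3) = 65/3)
M*Y(-3*(-5) - 4) = -43529*65/3 = -2829385/3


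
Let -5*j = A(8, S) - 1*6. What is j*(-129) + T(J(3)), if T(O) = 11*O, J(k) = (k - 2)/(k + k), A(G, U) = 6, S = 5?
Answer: 11/6 ≈ 1.8333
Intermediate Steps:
J(k) = (-2 + k)/(2*k) (J(k) = (-2 + k)/((2*k)) = (-2 + k)*(1/(2*k)) = (-2 + k)/(2*k))
j = 0 (j = -(6 - 1*6)/5 = -(6 - 6)/5 = -⅕*0 = 0)
j*(-129) + T(J(3)) = 0*(-129) + 11*((½)*(-2 + 3)/3) = 0 + 11*((½)*(⅓)*1) = 0 + 11*(⅙) = 0 + 11/6 = 11/6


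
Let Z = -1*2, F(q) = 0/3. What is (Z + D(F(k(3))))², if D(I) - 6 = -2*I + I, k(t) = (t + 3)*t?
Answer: 16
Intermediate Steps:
k(t) = t*(3 + t) (k(t) = (3 + t)*t = t*(3 + t))
F(q) = 0 (F(q) = 0*(⅓) = 0)
D(I) = 6 - I (D(I) = 6 + (-2*I + I) = 6 - I)
Z = -2
(Z + D(F(k(3))))² = (-2 + (6 - 1*0))² = (-2 + (6 + 0))² = (-2 + 6)² = 4² = 16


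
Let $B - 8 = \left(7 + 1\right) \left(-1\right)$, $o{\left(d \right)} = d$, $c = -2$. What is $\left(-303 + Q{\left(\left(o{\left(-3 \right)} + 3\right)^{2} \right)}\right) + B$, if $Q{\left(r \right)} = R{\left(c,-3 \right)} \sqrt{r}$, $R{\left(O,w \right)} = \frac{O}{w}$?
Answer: $-303$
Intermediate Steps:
$B = 0$ ($B = 8 + \left(7 + 1\right) \left(-1\right) = 8 + 8 \left(-1\right) = 8 - 8 = 0$)
$Q{\left(r \right)} = \frac{2 \sqrt{r}}{3}$ ($Q{\left(r \right)} = - \frac{2}{-3} \sqrt{r} = \left(-2\right) \left(- \frac{1}{3}\right) \sqrt{r} = \frac{2 \sqrt{r}}{3}$)
$\left(-303 + Q{\left(\left(o{\left(-3 \right)} + 3\right)^{2} \right)}\right) + B = \left(-303 + \frac{2 \sqrt{\left(-3 + 3\right)^{2}}}{3}\right) + 0 = \left(-303 + \frac{2 \sqrt{0^{2}}}{3}\right) + 0 = \left(-303 + \frac{2 \sqrt{0}}{3}\right) + 0 = \left(-303 + \frac{2}{3} \cdot 0\right) + 0 = \left(-303 + 0\right) + 0 = -303 + 0 = -303$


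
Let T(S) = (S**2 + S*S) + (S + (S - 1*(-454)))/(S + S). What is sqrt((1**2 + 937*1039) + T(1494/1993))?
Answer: sqrt(959323050797910182)/992514 ≈ 986.84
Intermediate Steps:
T(S) = 2*S**2 + (454 + 2*S)/(2*S) (T(S) = (S**2 + S**2) + (S + (S + 454))/((2*S)) = 2*S**2 + (S + (454 + S))*(1/(2*S)) = 2*S**2 + (454 + 2*S)*(1/(2*S)) = 2*S**2 + (454 + 2*S)/(2*S))
sqrt((1**2 + 937*1039) + T(1494/1993)) = sqrt((1**2 + 937*1039) + (227 + 1494/1993 + 2*(1494/1993)**3)/((1494/1993))) = sqrt((1 + 973543) + (227 + 1494*(1/1993) + 2*(1494*(1/1993))**3)/((1494*(1/1993)))) = sqrt(973544 + (227 + 1494/1993 + 2*(1494/1993)**3)/(1494/1993)) = sqrt(973544 + 1993*(227 + 1494/1993 + 2*(3334661784/7916293657))/1494) = sqrt(973544 + 1993*(227 + 1494/1993 + 6669323568/7916293657)/1494) = sqrt(973544 + (1993/1494)*(1809602224913/7916293657)) = sqrt(973544 + 1809602224913/5934241206) = sqrt(5779054522878977/5934241206) = sqrt(959323050797910182)/992514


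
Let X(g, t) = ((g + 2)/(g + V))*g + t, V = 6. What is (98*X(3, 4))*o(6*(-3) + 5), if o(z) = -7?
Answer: -11662/3 ≈ -3887.3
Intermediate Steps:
X(g, t) = t + g*(2 + g)/(6 + g) (X(g, t) = ((g + 2)/(g + 6))*g + t = ((2 + g)/(6 + g))*g + t = g*(2 + g)/(6 + g) + t = t + g*(2 + g)/(6 + g))
(98*X(3, 4))*o(6*(-3) + 5) = (98*((3² + 2*3 + 6*4 + 3*4)/(6 + 3)))*(-7) = (98*((9 + 6 + 24 + 12)/9))*(-7) = (98*((⅑)*51))*(-7) = (98*(17/3))*(-7) = (1666/3)*(-7) = -11662/3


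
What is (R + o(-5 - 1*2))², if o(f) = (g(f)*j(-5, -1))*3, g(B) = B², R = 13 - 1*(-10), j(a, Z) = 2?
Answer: 100489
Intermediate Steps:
R = 23 (R = 13 + 10 = 23)
o(f) = 6*f² (o(f) = (f²*2)*3 = (2*f²)*3 = 6*f²)
(R + o(-5 - 1*2))² = (23 + 6*(-5 - 1*2)²)² = (23 + 6*(-5 - 2)²)² = (23 + 6*(-7)²)² = (23 + 6*49)² = (23 + 294)² = 317² = 100489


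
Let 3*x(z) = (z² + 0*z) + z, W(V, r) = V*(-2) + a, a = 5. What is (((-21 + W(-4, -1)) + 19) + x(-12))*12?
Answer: 660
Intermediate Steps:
W(V, r) = 5 - 2*V (W(V, r) = V*(-2) + 5 = -2*V + 5 = 5 - 2*V)
x(z) = z/3 + z²/3 (x(z) = ((z² + 0*z) + z)/3 = ((z² + 0) + z)/3 = (z² + z)/3 = (z + z²)/3 = z/3 + z²/3)
(((-21 + W(-4, -1)) + 19) + x(-12))*12 = (((-21 + (5 - 2*(-4))) + 19) + (⅓)*(-12)*(1 - 12))*12 = (((-21 + (5 + 8)) + 19) + (⅓)*(-12)*(-11))*12 = (((-21 + 13) + 19) + 44)*12 = ((-8 + 19) + 44)*12 = (11 + 44)*12 = 55*12 = 660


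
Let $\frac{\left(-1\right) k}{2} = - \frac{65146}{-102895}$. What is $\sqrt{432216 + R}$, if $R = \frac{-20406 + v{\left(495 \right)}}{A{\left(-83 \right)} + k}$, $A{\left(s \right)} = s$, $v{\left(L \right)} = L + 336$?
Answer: $\frac{87 \sqrt{4295282050204881}}{8670577} \approx 657.61$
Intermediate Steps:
$v{\left(L \right)} = 336 + L$
$k = - \frac{130292}{102895}$ ($k = - 2 \left(- \frac{65146}{-102895}\right) = - 2 \left(\left(-65146\right) \left(- \frac{1}{102895}\right)\right) = \left(-2\right) \frac{65146}{102895} = - \frac{130292}{102895} \approx -1.2663$)
$R = \frac{2014169625}{8670577}$ ($R = \frac{-20406 + \left(336 + 495\right)}{-83 - \frac{130292}{102895}} = \frac{-20406 + 831}{- \frac{8670577}{102895}} = \left(-19575\right) \left(- \frac{102895}{8670577}\right) = \frac{2014169625}{8670577} \approx 232.3$)
$\sqrt{432216 + R} = \sqrt{432216 + \frac{2014169625}{8670577}} = \sqrt{\frac{3749576278257}{8670577}} = \frac{87 \sqrt{4295282050204881}}{8670577}$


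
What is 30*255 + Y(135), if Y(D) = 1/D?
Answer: 1032751/135 ≈ 7650.0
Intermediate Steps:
30*255 + Y(135) = 30*255 + 1/135 = 7650 + 1/135 = 1032751/135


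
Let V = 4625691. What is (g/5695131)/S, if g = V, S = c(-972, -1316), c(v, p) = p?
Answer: -220271/356894876 ≈ -0.00061719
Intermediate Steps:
S = -1316
g = 4625691
(g/5695131)/S = (4625691/5695131)/(-1316) = (4625691*(1/5695131))*(-1/1316) = (1541897/1898377)*(-1/1316) = -220271/356894876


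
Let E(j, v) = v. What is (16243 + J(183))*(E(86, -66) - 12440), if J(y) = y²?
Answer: -621948392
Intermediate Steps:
(16243 + J(183))*(E(86, -66) - 12440) = (16243 + 183²)*(-66 - 12440) = (16243 + 33489)*(-12506) = 49732*(-12506) = -621948392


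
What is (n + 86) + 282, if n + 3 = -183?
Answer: 182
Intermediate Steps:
n = -186 (n = -3 - 183 = -186)
(n + 86) + 282 = (-186 + 86) + 282 = -100 + 282 = 182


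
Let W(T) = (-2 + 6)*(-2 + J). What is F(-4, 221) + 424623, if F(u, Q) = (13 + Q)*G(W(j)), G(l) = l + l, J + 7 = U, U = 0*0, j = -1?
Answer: 407775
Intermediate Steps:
U = 0
J = -7 (J = -7 + 0 = -7)
W(T) = -36 (W(T) = (-2 + 6)*(-2 - 7) = 4*(-9) = -36)
G(l) = 2*l
F(u, Q) = -936 - 72*Q (F(u, Q) = (13 + Q)*(2*(-36)) = (13 + Q)*(-72) = -936 - 72*Q)
F(-4, 221) + 424623 = (-936 - 72*221) + 424623 = (-936 - 15912) + 424623 = -16848 + 424623 = 407775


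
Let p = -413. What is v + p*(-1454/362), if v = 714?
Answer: 429485/181 ≈ 2372.8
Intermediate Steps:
v + p*(-1454/362) = 714 - (-600502)/362 = 714 - 413*(-727/181) = 714 + 300251/181 = 429485/181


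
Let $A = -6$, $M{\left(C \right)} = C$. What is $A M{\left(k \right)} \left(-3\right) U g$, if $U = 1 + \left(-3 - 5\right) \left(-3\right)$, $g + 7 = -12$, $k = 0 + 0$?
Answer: $0$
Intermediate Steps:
$k = 0$
$g = -19$ ($g = -7 - 12 = -19$)
$U = 25$ ($U = 1 - -24 = 1 + 24 = 25$)
$A M{\left(k \right)} \left(-3\right) U g = - 6 \cdot 0 \left(-3\right) 25 \left(-19\right) = - 6 \cdot 0 \cdot 25 \left(-19\right) = \left(-6\right) 0 \left(-19\right) = 0 \left(-19\right) = 0$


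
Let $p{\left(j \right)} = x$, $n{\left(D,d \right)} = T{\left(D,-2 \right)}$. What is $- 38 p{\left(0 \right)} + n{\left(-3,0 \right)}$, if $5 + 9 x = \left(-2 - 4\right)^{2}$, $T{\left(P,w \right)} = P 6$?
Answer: $- \frac{1340}{9} \approx -148.89$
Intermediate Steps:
$T{\left(P,w \right)} = 6 P$
$n{\left(D,d \right)} = 6 D$
$x = \frac{31}{9}$ ($x = - \frac{5}{9} + \frac{\left(-2 - 4\right)^{2}}{9} = - \frac{5}{9} + \frac{\left(-6\right)^{2}}{9} = - \frac{5}{9} + \frac{1}{9} \cdot 36 = - \frac{5}{9} + 4 = \frac{31}{9} \approx 3.4444$)
$p{\left(j \right)} = \frac{31}{9}$
$- 38 p{\left(0 \right)} + n{\left(-3,0 \right)} = \left(-38\right) \frac{31}{9} + 6 \left(-3\right) = - \frac{1178}{9} - 18 = - \frac{1340}{9}$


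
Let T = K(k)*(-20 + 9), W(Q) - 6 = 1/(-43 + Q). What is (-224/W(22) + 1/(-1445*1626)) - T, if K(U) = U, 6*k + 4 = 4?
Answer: -2210475481/58739250 ≈ -37.632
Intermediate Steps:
k = 0 (k = -⅔ + (⅙)*4 = -⅔ + ⅔ = 0)
W(Q) = 6 + 1/(-43 + Q)
T = 0 (T = 0*(-20 + 9) = 0*(-11) = 0)
(-224/W(22) + 1/(-1445*1626)) - T = (-224*(-43 + 22)/(-257 + 6*22) + 1/(-1445*1626)) - 1*0 = (-224*(-21/(-257 + 132)) - 1/1445*1/1626) + 0 = (-224/((-1/21*(-125))) - 1/2349570) + 0 = (-224/125/21 - 1/2349570) + 0 = (-224*21/125 - 1/2349570) + 0 = (-4704/125 - 1/2349570) + 0 = -2210475481/58739250 + 0 = -2210475481/58739250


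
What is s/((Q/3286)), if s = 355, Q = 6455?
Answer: 233306/1291 ≈ 180.72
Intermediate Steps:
s/((Q/3286)) = 355/((6455/3286)) = 355/((6455*(1/3286))) = 355/(6455/3286) = 355*(3286/6455) = 233306/1291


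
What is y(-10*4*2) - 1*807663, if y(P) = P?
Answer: -807743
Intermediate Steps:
y(-10*4*2) - 1*807663 = -10*4*2 - 1*807663 = -40*2 - 807663 = -80 - 807663 = -807743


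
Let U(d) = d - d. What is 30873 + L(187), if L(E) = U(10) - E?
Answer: 30686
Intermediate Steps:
U(d) = 0
L(E) = -E (L(E) = 0 - E = -E)
30873 + L(187) = 30873 - 1*187 = 30873 - 187 = 30686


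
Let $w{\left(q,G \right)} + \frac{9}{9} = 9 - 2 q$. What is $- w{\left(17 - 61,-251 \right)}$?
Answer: $-96$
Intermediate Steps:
$w{\left(q,G \right)} = 8 - 2 q$ ($w{\left(q,G \right)} = -1 - \left(-9 + 2 q\right) = 8 - 2 q$)
$- w{\left(17 - 61,-251 \right)} = - (8 - 2 \left(17 - 61\right)) = - (8 - -88) = - (8 + 88) = \left(-1\right) 96 = -96$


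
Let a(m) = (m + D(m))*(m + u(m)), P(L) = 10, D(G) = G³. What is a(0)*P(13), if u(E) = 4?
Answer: 0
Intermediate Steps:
a(m) = (4 + m)*(m + m³) (a(m) = (m + m³)*(m + 4) = (m + m³)*(4 + m) = (4 + m)*(m + m³))
a(0)*P(13) = (0*(4 + 0 + 0³ + 4*0²))*10 = (0*(4 + 0 + 0 + 4*0))*10 = (0*(4 + 0 + 0 + 0))*10 = (0*4)*10 = 0*10 = 0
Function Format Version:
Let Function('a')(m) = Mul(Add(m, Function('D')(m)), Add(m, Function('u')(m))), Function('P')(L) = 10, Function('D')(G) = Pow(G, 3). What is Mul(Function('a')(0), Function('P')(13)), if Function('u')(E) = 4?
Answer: 0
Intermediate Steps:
Function('a')(m) = Mul(Add(4, m), Add(m, Pow(m, 3))) (Function('a')(m) = Mul(Add(m, Pow(m, 3)), Add(m, 4)) = Mul(Add(m, Pow(m, 3)), Add(4, m)) = Mul(Add(4, m), Add(m, Pow(m, 3))))
Mul(Function('a')(0), Function('P')(13)) = Mul(Mul(0, Add(4, 0, Pow(0, 3), Mul(4, Pow(0, 2)))), 10) = Mul(Mul(0, Add(4, 0, 0, Mul(4, 0))), 10) = Mul(Mul(0, Add(4, 0, 0, 0)), 10) = Mul(Mul(0, 4), 10) = Mul(0, 10) = 0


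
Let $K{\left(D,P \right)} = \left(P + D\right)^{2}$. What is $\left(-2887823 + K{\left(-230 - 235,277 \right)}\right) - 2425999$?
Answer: $-5278478$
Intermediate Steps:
$K{\left(D,P \right)} = \left(D + P\right)^{2}$
$\left(-2887823 + K{\left(-230 - 235,277 \right)}\right) - 2425999 = \left(-2887823 + \left(\left(-230 - 235\right) + 277\right)^{2}\right) - 2425999 = \left(-2887823 + \left(-465 + 277\right)^{2}\right) - 2425999 = \left(-2887823 + \left(-188\right)^{2}\right) - 2425999 = \left(-2887823 + 35344\right) - 2425999 = -2852479 - 2425999 = -5278478$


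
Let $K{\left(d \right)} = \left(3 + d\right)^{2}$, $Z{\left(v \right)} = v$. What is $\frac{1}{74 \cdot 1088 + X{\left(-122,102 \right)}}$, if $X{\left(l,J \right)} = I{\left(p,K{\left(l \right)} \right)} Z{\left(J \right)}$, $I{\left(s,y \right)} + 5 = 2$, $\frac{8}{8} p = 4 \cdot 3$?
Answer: $\frac{1}{80206} \approx 1.2468 \cdot 10^{-5}$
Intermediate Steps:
$p = 12$ ($p = 4 \cdot 3 = 12$)
$I{\left(s,y \right)} = -3$ ($I{\left(s,y \right)} = -5 + 2 = -3$)
$X{\left(l,J \right)} = - 3 J$
$\frac{1}{74 \cdot 1088 + X{\left(-122,102 \right)}} = \frac{1}{74 \cdot 1088 - 306} = \frac{1}{80512 - 306} = \frac{1}{80206}$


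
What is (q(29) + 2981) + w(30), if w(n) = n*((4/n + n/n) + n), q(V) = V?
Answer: 3944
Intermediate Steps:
w(n) = n*(1 + n + 4/n) (w(n) = n*((4/n + 1) + n) = n*((1 + 4/n) + n) = n*(1 + n + 4/n))
(q(29) + 2981) + w(30) = (29 + 2981) + (4 + 30 + 30²) = 3010 + (4 + 30 + 900) = 3010 + 934 = 3944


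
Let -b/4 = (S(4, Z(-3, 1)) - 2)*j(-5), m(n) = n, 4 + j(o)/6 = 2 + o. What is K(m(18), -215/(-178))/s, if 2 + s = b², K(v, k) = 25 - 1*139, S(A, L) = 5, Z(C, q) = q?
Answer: -57/127007 ≈ -0.00044879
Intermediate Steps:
j(o) = -12 + 6*o (j(o) = -24 + 6*(2 + o) = -24 + (12 + 6*o) = -12 + 6*o)
K(v, k) = -114 (K(v, k) = 25 - 139 = -114)
b = 504 (b = -4*(5 - 2)*(-12 + 6*(-5)) = -12*(-12 - 30) = -12*(-42) = -4*(-126) = 504)
s = 254014 (s = -2 + 504² = -2 + 254016 = 254014)
K(m(18), -215/(-178))/s = -114/254014 = -114*1/254014 = -57/127007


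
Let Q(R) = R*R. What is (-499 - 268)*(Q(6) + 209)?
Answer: -187915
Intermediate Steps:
Q(R) = R²
(-499 - 268)*(Q(6) + 209) = (-499 - 268)*(6² + 209) = -767*(36 + 209) = -767*245 = -187915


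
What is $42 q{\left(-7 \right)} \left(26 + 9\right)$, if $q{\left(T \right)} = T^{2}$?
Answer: $72030$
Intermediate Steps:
$42 q{\left(-7 \right)} \left(26 + 9\right) = 42 \left(-7\right)^{2} \left(26 + 9\right) = 42 \cdot 49 \cdot 35 = 2058 \cdot 35 = 72030$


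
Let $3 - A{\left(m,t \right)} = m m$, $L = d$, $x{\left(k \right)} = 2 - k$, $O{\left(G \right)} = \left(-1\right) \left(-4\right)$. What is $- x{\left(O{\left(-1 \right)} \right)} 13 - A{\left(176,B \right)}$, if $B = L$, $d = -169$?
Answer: $30999$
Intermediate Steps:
$O{\left(G \right)} = 4$
$L = -169$
$B = -169$
$A{\left(m,t \right)} = 3 - m^{2}$ ($A{\left(m,t \right)} = 3 - m m = 3 - m^{2}$)
$- x{\left(O{\left(-1 \right)} \right)} 13 - A{\left(176,B \right)} = - (2 - 4) 13 - \left(3 - 176^{2}\right) = - (2 - 4) 13 - \left(3 - 30976\right) = \left(-1\right) \left(-2\right) 13 - \left(3 - 30976\right) = 2 \cdot 13 - -30973 = 26 + 30973 = 30999$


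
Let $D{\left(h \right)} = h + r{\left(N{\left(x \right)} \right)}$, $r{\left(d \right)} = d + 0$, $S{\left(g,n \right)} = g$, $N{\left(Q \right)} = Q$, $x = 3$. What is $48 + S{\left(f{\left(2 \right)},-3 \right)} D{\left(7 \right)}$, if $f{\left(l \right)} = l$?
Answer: $68$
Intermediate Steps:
$r{\left(d \right)} = d$
$D{\left(h \right)} = 3 + h$ ($D{\left(h \right)} = h + 3 = 3 + h$)
$48 + S{\left(f{\left(2 \right)},-3 \right)} D{\left(7 \right)} = 48 + 2 \left(3 + 7\right) = 48 + 2 \cdot 10 = 48 + 20 = 68$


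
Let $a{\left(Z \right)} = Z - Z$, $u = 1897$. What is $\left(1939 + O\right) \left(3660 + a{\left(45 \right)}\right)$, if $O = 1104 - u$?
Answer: $4194360$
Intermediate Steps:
$a{\left(Z \right)} = 0$
$O = -793$ ($O = 1104 - 1897 = -793$)
$\left(1939 + O\right) \left(3660 + a{\left(45 \right)}\right) = \left(1939 - 793\right) \left(3660 + 0\right) = 1146 \cdot 3660 = 4194360$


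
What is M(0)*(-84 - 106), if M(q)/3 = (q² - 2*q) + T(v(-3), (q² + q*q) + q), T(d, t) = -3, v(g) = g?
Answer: 1710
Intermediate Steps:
M(q) = -9 - 6*q + 3*q² (M(q) = 3*((q² - 2*q) - 3) = 3*(-3 + q² - 2*q) = -9 - 6*q + 3*q²)
M(0)*(-84 - 106) = (-9 - 6*0 + 3*0²)*(-84 - 106) = (-9 + 0 + 3*0)*(-190) = (-9 + 0 + 0)*(-190) = -9*(-190) = 1710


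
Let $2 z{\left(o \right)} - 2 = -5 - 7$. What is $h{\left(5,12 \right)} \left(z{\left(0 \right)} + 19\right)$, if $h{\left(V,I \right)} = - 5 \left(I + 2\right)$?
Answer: $-980$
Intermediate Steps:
$z{\left(o \right)} = -5$ ($z{\left(o \right)} = 1 + \frac{-5 - 7}{2} = 1 + \frac{1}{2} \left(-12\right) = 1 - 6 = -5$)
$h{\left(V,I \right)} = -10 - 5 I$ ($h{\left(V,I \right)} = - 5 \left(2 + I\right) = -10 - 5 I$)
$h{\left(5,12 \right)} \left(z{\left(0 \right)} + 19\right) = \left(-10 - 60\right) \left(-5 + 19\right) = \left(-10 - 60\right) 14 = \left(-70\right) 14 = -980$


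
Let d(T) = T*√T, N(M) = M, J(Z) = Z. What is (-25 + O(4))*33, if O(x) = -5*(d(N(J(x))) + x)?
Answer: -2805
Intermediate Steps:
d(T) = T^(3/2)
O(x) = -5*x - 5*x^(3/2) (O(x) = -5*(x^(3/2) + x) = -5*(x + x^(3/2)) = -5*x - 5*x^(3/2))
(-25 + O(4))*33 = (-25 + (-5*4 - 5*4^(3/2)))*33 = (-25 + (-20 - 5*8))*33 = (-25 + (-20 - 40))*33 = (-25 - 60)*33 = -85*33 = -2805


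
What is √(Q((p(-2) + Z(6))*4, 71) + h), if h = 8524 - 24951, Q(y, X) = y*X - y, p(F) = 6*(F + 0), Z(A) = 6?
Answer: I*√18107 ≈ 134.56*I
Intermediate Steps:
p(F) = 6*F
Q(y, X) = -y + X*y (Q(y, X) = X*y - y = -y + X*y)
h = -16427
√(Q((p(-2) + Z(6))*4, 71) + h) = √(((6*(-2) + 6)*4)*(-1 + 71) - 16427) = √(((-12 + 6)*4)*70 - 16427) = √(-6*4*70 - 16427) = √(-24*70 - 16427) = √(-1680 - 16427) = √(-18107) = I*√18107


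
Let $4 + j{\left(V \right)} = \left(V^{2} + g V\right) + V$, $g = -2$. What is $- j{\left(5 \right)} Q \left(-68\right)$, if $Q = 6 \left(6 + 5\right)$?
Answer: $71808$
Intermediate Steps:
$j{\left(V \right)} = -4 + V^{2} - V$ ($j{\left(V \right)} = -4 + \left(\left(V^{2} - 2 V\right) + V\right) = -4 + \left(V^{2} - V\right) = -4 + V^{2} - V$)
$Q = 66$ ($Q = 6 \cdot 11 = 66$)
$- j{\left(5 \right)} Q \left(-68\right) = - \left(-4 + 5^{2} - 5\right) 66 \left(-68\right) = - \left(-4 + 25 - 5\right) 66 \left(-68\right) = - 16 \cdot 66 \left(-68\right) = - 1056 \left(-68\right) = \left(-1\right) \left(-71808\right) = 71808$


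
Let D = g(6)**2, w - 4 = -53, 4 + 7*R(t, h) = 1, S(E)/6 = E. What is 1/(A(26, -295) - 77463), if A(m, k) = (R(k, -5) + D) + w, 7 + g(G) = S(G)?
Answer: -7/536700 ≈ -1.3043e-5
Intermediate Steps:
S(E) = 6*E
R(t, h) = -3/7 (R(t, h) = -4/7 + (1/7)*1 = -4/7 + 1/7 = -3/7)
w = -49 (w = 4 - 53 = -49)
g(G) = -7 + 6*G
D = 841 (D = (-7 + 6*6)**2 = (-7 + 36)**2 = 29**2 = 841)
A(m, k) = 5541/7 (A(m, k) = (-3/7 + 841) - 49 = 5884/7 - 49 = 5541/7)
1/(A(26, -295) - 77463) = 1/(5541/7 - 77463) = 1/(-536700/7) = -7/536700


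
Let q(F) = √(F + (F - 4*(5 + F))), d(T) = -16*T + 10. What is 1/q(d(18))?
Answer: √134/268 ≈ 0.043193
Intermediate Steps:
d(T) = 10 - 16*T
q(F) = √(-20 - 2*F) (q(F) = √(F + (F + (-20 - 4*F))) = √(F + (-20 - 3*F)) = √(-20 - 2*F))
1/q(d(18)) = 1/(√(-20 - 2*(10 - 16*18))) = 1/(√(-20 - 2*(10 - 288))) = 1/(√(-20 - 2*(-278))) = 1/(√(-20 + 556)) = 1/(√536) = 1/(2*√134) = √134/268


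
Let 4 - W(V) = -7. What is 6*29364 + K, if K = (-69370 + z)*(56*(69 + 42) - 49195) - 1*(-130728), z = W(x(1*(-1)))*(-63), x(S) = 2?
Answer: 3011544589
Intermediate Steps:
W(V) = 11 (W(V) = 4 - 1*(-7) = 4 + 7 = 11)
z = -693 (z = 11*(-63) = -693)
K = 3011368405 (K = (-69370 - 693)*(56*(69 + 42) - 49195) - 1*(-130728) = -70063*(56*111 - 49195) + 130728 = -70063*(6216 - 49195) + 130728 = -70063*(-42979) + 130728 = 3011237677 + 130728 = 3011368405)
6*29364 + K = 6*29364 + 3011368405 = 176184 + 3011368405 = 3011544589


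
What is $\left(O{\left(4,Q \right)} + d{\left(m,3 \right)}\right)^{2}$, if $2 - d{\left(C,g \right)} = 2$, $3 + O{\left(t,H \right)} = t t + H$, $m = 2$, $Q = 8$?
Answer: $441$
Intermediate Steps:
$O{\left(t,H \right)} = -3 + H + t^{2}$ ($O{\left(t,H \right)} = -3 + \left(t t + H\right) = -3 + \left(t^{2} + H\right) = -3 + \left(H + t^{2}\right) = -3 + H + t^{2}$)
$d{\left(C,g \right)} = 0$ ($d{\left(C,g \right)} = 2 - 2 = 0$)
$\left(O{\left(4,Q \right)} + d{\left(m,3 \right)}\right)^{2} = \left(\left(-3 + 8 + 4^{2}\right) + 0\right)^{2} = \left(\left(-3 + 8 + 16\right) + 0\right)^{2} = \left(21 + 0\right)^{2} = 21^{2} = 441$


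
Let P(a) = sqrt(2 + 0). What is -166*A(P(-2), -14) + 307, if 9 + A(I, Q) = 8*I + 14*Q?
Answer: 34337 - 1328*sqrt(2) ≈ 32459.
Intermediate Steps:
P(a) = sqrt(2)
A(I, Q) = -9 + 8*I + 14*Q (A(I, Q) = -9 + (8*I + 14*Q) = -9 + 8*I + 14*Q)
-166*A(P(-2), -14) + 307 = -166*(-9 + 8*sqrt(2) + 14*(-14)) + 307 = -166*(-9 + 8*sqrt(2) - 196) + 307 = -166*(-205 + 8*sqrt(2)) + 307 = (34030 - 1328*sqrt(2)) + 307 = 34337 - 1328*sqrt(2)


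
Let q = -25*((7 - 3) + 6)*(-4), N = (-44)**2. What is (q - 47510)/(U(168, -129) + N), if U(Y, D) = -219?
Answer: -46510/1717 ≈ -27.088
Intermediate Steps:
N = 1936
q = 1000 (q = -25*(4 + 6)*(-4) = -25*10*(-4) = -250*(-4) = 1000)
(q - 47510)/(U(168, -129) + N) = (1000 - 47510)/(-219 + 1936) = -46510/1717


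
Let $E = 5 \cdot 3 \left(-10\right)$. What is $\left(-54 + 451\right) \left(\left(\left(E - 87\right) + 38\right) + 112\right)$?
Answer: $-34539$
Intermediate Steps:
$E = -150$ ($E = 15 \left(-10\right) = -150$)
$\left(-54 + 451\right) \left(\left(\left(E - 87\right) + 38\right) + 112\right) = \left(-54 + 451\right) \left(\left(\left(-150 - 87\right) + 38\right) + 112\right) = 397 \left(\left(-237 + 38\right) + 112\right) = 397 \left(-199 + 112\right) = 397 \left(-87\right) = -34539$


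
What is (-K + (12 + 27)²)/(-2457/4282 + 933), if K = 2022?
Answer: -715094/1330883 ≈ -0.53731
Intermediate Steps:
(-K + (12 + 27)²)/(-2457/4282 + 933) = (-1*2022 + (12 + 27)²)/(-2457/4282 + 933) = (-2022 + 39²)/(-2457*1/4282 + 933) = (-2022 + 1521)/(-2457/4282 + 933) = -501/3992649/4282 = -501*4282/3992649 = -715094/1330883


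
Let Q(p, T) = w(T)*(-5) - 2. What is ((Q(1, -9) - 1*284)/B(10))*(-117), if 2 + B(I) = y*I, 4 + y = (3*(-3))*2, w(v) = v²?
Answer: -26949/74 ≈ -364.18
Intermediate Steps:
y = -22 (y = -4 + (3*(-3))*2 = -4 - 9*2 = -4 - 18 = -22)
Q(p, T) = -2 - 5*T² (Q(p, T) = T²*(-5) - 2 = -5*T² - 2 = -2 - 5*T²)
B(I) = -2 - 22*I
((Q(1, -9) - 1*284)/B(10))*(-117) = (((-2 - 5*(-9)²) - 1*284)/(-2 - 22*10))*(-117) = (((-2 - 5*81) - 284)/(-2 - 220))*(-117) = (((-2 - 405) - 284)/(-222))*(-117) = ((-407 - 284)*(-1/222))*(-117) = -691*(-1/222)*(-117) = (691/222)*(-117) = -26949/74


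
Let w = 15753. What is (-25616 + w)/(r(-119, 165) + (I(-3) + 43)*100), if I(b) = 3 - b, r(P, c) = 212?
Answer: -9863/5112 ≈ -1.9294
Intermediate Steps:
(-25616 + w)/(r(-119, 165) + (I(-3) + 43)*100) = (-25616 + 15753)/(212 + ((3 - 1*(-3)) + 43)*100) = -9863/(212 + ((3 + 3) + 43)*100) = -9863/(212 + (6 + 43)*100) = -9863/(212 + 49*100) = -9863/(212 + 4900) = -9863/5112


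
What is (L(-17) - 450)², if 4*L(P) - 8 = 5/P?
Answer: 928359961/4624 ≈ 2.0077e+5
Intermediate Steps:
L(P) = 2 + 5/(4*P) (L(P) = 2 + (5/P)/4 = 2 + 5/(4*P))
(L(-17) - 450)² = ((2 + (5/4)/(-17)) - 450)² = ((2 + (5/4)*(-1/17)) - 450)² = ((2 - 5/68) - 450)² = (131/68 - 450)² = (-30469/68)² = 928359961/4624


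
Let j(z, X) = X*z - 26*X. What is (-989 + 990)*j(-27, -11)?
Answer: 583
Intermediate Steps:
j(z, X) = -26*X + X*z
(-989 + 990)*j(-27, -11) = (-989 + 990)*(-11*(-26 - 27)) = 1*(-11*(-53)) = 1*583 = 583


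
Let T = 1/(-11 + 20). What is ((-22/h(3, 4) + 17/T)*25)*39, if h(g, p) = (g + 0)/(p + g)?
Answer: 99125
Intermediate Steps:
T = 1/9 ≈ 0.11111
h(g, p) = g/(g + p)
((-22/h(3, 4) + 17/T)*25)*39 = ((-22/(3/(3 + 4)) + 17/(1/9))*25)*39 = ((-22/(3/7) + 17*9)*25)*39 = ((-22/(3*(1/7)) + 153)*25)*39 = ((-22/3/7 + 153)*25)*39 = ((-22*7/3 + 153)*25)*39 = ((-154/3 + 153)*25)*39 = ((305/3)*25)*39 = (7625/3)*39 = 99125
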